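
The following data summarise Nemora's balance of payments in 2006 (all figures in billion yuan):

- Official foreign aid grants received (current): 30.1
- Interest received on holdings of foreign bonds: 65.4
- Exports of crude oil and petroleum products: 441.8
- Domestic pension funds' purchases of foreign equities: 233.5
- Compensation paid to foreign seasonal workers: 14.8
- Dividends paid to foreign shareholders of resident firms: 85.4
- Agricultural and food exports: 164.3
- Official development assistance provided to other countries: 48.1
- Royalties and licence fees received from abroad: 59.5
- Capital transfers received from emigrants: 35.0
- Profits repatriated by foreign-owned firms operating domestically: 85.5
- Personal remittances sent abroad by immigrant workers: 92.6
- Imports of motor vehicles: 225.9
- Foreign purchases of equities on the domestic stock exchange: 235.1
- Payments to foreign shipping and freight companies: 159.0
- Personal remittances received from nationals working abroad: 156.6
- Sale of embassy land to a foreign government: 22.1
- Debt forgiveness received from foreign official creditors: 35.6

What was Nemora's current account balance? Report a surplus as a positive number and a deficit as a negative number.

Goods: -225.9 + 441.8 + 164.3 = 380.2
Services: 59.5 - 159.0 = -99.5
Primary income: -14.8 + 65.4 - 85.5 - 85.4 = -120.3
Secondary income: -92.6 - 48.1 + 30.1 + 156.6 = 46.0
Current account = 380.2 + (-99.5) + (-120.3) + 46.0 = 206.4
(Excluded from the current account — financial account: domestic pension funds' purchases of foreign equities 233.5, foreign purchases of equities on the domestic stock exchange 235.1; capital account: capital transfers received from emigrants 35.0, sale of embassy land to a foreign government 22.1, debt forgiveness received from foreign official creditors 35.6.)

206.4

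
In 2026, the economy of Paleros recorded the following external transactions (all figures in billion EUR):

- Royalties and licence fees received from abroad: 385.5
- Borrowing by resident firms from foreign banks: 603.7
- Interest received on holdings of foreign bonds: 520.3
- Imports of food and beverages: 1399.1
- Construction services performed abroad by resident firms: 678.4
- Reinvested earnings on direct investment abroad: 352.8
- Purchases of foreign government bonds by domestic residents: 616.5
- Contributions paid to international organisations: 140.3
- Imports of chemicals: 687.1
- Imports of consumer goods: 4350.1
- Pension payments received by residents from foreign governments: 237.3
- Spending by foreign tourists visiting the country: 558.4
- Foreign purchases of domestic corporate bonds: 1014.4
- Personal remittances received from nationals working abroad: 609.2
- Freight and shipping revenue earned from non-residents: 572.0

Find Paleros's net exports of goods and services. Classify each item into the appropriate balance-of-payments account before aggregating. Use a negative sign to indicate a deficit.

Goods: -1399.1 - 4350.1 - 687.1 = -6436.3
Services: 678.4 + 572.0 + 558.4 + 385.5 = 2194.3
Trade balance = -6436.3 + 2194.3 = -4242.0
(Excluded from the trade balance — financial account: borrowing by resident firms from foreign banks 603.7, purchases of foreign government bonds by domestic residents 616.5, foreign purchases of domestic corporate bonds 1014.4; primary income: interest received on holdings of foreign bonds 520.3, reinvested earnings on direct investment abroad 352.8; secondary income: contributions paid to international organisations 140.3, pension payments received by residents from foreign governments 237.3, personal remittances received from nationals working abroad 609.2.)

-4242.0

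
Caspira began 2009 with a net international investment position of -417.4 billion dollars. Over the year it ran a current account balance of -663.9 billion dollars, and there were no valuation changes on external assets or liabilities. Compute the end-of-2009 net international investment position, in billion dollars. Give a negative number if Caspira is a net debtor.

-1081.3

With no valuation effects, change in NIIP = current account = -663.9
End-of-year NIIP = -417.4 + (-663.9) = -1081.3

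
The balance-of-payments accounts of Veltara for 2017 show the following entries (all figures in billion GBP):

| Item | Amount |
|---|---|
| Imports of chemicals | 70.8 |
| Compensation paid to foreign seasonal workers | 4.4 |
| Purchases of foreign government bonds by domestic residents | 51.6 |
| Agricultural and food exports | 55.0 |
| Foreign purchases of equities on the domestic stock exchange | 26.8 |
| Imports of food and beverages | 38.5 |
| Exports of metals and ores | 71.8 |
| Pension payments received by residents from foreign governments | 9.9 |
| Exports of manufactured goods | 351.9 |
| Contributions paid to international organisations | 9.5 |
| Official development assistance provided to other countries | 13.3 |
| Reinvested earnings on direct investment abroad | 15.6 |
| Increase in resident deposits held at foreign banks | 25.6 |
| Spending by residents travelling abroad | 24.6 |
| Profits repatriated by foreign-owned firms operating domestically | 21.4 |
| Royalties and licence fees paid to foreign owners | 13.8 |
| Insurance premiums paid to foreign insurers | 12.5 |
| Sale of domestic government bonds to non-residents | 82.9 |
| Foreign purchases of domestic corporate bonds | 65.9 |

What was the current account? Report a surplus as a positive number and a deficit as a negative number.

295.4

Goods: -38.5 - 70.8 + 71.8 + 351.9 + 55.0 = 369.4
Services: -13.8 - 12.5 - 24.6 = -50.9
Primary income: -4.4 - 21.4 + 15.6 = -10.2
Secondary income: -13.3 + 9.9 - 9.5 = -12.9
Current account = 369.4 + (-50.9) + (-10.2) + (-12.9) = 295.4
(Excluded from the current account — financial account: purchases of foreign government bonds by domestic residents 51.6, foreign purchases of equities on the domestic stock exchange 26.8, increase in resident deposits held at foreign banks 25.6, sale of domestic government bonds to non-residents 82.9, foreign purchases of domestic corporate bonds 65.9.)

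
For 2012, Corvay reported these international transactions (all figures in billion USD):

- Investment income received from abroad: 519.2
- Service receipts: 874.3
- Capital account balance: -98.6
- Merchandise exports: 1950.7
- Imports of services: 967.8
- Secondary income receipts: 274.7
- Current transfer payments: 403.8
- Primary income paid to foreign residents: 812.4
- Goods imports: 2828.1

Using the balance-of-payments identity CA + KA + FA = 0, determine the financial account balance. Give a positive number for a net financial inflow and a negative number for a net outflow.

1491.8

Goods balance = 1950.7 - 2828.1 = -877.4
Services balance = 874.3 - 967.8 = -93.5
Trade balance (goods + services) = -877.4 + (-93.5) = -970.9
Net primary income = 519.2 - 812.4 = -293.2
Net secondary income = 274.7 - 403.8 = -129.1
Current account = -970.9 + (-293.2) + (-129.1) = -1393.2
Financial account = -(-1393.2 + (-98.6)) = 1491.8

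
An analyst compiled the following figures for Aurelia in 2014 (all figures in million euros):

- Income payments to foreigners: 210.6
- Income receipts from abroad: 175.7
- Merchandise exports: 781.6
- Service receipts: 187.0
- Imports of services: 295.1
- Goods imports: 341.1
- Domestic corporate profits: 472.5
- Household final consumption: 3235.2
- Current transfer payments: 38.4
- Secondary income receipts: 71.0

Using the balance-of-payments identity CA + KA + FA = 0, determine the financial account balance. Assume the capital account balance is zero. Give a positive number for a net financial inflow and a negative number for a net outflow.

Goods balance = 781.6 - 341.1 = 440.5
Services balance = 187.0 - 295.1 = -108.1
Trade balance (goods + services) = 440.5 + (-108.1) = 332.4
Net primary income = 175.7 - 210.6 = -34.9
Net secondary income = 71.0 - 38.4 = 32.6
Current account = 332.4 + (-34.9) + 32.6 = 330.1
Financial account = -(330.1) = -330.1

-330.1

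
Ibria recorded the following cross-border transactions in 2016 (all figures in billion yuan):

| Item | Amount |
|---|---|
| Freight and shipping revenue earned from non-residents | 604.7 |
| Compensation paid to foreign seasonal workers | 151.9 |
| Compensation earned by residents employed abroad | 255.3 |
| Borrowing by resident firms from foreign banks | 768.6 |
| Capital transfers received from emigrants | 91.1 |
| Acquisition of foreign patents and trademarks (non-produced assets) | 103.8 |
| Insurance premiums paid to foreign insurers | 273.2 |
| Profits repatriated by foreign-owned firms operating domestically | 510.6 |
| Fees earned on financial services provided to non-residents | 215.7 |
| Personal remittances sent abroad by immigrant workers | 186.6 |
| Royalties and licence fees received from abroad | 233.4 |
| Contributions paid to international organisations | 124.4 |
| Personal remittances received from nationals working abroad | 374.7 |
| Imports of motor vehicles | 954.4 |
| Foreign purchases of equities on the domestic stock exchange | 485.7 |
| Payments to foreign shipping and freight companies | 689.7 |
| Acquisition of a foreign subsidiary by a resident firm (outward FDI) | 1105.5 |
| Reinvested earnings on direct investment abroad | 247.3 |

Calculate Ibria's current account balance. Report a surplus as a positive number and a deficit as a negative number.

Goods: -954.4
Services: 604.7 + 233.4 - 273.2 + 215.7 - 689.7 = 90.9
Primary income: 255.3 + 247.3 - 510.6 - 151.9 = -159.9
Secondary income: -186.6 - 124.4 + 374.7 = 63.7
Current account = (-954.4) + 90.9 + (-159.9) + 63.7 = -959.7
(Excluded from the current account — financial account: borrowing by resident firms from foreign banks 768.6, foreign purchases of equities on the domestic stock exchange 485.7, acquisition of a foreign subsidiary by a resident firm (outward FDI) 1105.5; capital account: capital transfers received from emigrants 91.1, acquisition of foreign patents and trademarks (non-produced assets) 103.8.)

-959.7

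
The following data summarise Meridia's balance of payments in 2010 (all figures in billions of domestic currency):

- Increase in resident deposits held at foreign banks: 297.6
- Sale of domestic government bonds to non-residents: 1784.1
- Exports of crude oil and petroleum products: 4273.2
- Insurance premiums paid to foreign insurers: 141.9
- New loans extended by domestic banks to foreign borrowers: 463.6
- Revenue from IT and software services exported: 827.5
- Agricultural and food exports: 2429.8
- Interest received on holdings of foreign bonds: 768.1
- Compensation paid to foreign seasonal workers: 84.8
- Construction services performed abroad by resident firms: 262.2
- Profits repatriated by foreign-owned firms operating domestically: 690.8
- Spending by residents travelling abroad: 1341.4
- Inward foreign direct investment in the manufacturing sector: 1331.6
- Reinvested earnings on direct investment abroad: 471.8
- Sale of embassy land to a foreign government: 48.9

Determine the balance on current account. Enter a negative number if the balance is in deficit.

6773.7

Goods: 4273.2 + 2429.8 = 6703.0
Services: -141.9 + 262.2 + 827.5 - 1341.4 = -393.6
Primary income: 768.1 - 690.8 + 471.8 - 84.8 = 464.3
Current account = 6703.0 + (-393.6) + 464.3 = 6773.7
(Excluded from the current account — financial account: increase in resident deposits held at foreign banks 297.6, sale of domestic government bonds to non-residents 1784.1, new loans extended by domestic banks to foreign borrowers 463.6, inward foreign direct investment in the manufacturing sector 1331.6; capital account: sale of embassy land to a foreign government 48.9.)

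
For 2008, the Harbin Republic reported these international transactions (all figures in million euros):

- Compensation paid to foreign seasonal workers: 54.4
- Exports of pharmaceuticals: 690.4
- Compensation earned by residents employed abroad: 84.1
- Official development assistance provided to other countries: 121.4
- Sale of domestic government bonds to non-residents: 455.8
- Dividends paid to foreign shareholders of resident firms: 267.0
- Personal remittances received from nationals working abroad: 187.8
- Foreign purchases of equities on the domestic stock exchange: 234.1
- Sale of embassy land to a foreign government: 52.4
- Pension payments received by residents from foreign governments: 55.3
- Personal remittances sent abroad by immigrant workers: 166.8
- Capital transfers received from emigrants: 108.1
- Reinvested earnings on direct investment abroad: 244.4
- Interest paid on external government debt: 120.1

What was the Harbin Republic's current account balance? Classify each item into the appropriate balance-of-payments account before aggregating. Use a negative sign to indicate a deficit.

532.3

Goods: 690.4
Primary income: 244.4 - 54.4 - 267.0 + 84.1 - 120.1 = -113.0
Secondary income: -121.4 - 166.8 + 187.8 + 55.3 = -45.1
Current account = 690.4 + (-113.0) + (-45.1) = 532.3
(Excluded from the current account — financial account: sale of domestic government bonds to non-residents 455.8, foreign purchases of equities on the domestic stock exchange 234.1; capital account: sale of embassy land to a foreign government 52.4, capital transfers received from emigrants 108.1.)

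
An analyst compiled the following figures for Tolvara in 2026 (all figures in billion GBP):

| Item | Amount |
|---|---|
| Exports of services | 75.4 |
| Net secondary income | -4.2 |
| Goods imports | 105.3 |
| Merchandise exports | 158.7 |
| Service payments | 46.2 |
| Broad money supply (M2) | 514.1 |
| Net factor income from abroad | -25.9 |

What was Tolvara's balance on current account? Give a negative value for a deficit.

Goods balance = 158.7 - 105.3 = 53.4
Services balance = 75.4 - 46.2 = 29.2
Trade balance (goods + services) = 53.4 + 29.2 = 82.6
Net primary income = -25.9
Net secondary income = -4.2
Current account = 82.6 + (-25.9) + (-4.2) = 52.5

52.5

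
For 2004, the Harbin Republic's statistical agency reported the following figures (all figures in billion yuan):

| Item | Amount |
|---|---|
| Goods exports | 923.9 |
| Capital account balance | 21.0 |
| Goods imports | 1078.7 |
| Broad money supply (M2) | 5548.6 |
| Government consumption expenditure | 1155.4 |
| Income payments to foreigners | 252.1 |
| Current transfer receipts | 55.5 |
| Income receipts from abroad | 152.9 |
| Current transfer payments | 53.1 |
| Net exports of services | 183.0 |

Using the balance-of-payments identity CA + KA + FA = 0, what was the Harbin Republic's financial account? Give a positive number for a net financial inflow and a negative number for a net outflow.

47.6

Goods balance = 923.9 - 1078.7 = -154.8
Services balance = 183.0
Trade balance (goods + services) = -154.8 + 183.0 = 28.2
Net primary income = 152.9 - 252.1 = -99.2
Net secondary income = 55.5 - 53.1 = 2.4
Current account = 28.2 + (-99.2) + 2.4 = -68.6
Financial account = -(-68.6 + 21.0) = 47.6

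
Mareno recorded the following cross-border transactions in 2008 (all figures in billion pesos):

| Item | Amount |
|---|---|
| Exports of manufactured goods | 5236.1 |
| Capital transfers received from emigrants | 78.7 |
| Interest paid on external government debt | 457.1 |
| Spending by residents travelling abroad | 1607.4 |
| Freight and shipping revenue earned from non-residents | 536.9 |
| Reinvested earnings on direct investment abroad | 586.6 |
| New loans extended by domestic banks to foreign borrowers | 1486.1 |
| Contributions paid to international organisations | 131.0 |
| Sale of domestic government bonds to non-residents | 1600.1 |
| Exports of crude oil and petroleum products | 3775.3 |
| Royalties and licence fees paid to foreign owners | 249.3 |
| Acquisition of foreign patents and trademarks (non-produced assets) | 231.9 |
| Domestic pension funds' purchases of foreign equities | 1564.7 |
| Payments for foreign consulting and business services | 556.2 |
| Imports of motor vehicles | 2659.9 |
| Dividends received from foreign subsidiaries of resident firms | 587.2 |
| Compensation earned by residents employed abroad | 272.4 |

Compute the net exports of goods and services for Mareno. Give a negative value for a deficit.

4475.5

Goods: 3775.3 + 5236.1 - 2659.9 = 6351.5
Services: -556.2 - 1607.4 - 249.3 + 536.9 = -1876.0
Trade balance = 6351.5 + (-1876.0) = 4475.5
(Excluded from the trade balance — capital account: capital transfers received from emigrants 78.7, acquisition of foreign patents and trademarks (non-produced assets) 231.9; primary income: interest paid on external government debt 457.1, reinvested earnings on direct investment abroad 586.6, dividends received from foreign subsidiaries of resident firms 587.2, compensation earned by residents employed abroad 272.4; financial account: new loans extended by domestic banks to foreign borrowers 1486.1, sale of domestic government bonds to non-residents 1600.1, domestic pension funds' purchases of foreign equities 1564.7; secondary income: contributions paid to international organisations 131.0.)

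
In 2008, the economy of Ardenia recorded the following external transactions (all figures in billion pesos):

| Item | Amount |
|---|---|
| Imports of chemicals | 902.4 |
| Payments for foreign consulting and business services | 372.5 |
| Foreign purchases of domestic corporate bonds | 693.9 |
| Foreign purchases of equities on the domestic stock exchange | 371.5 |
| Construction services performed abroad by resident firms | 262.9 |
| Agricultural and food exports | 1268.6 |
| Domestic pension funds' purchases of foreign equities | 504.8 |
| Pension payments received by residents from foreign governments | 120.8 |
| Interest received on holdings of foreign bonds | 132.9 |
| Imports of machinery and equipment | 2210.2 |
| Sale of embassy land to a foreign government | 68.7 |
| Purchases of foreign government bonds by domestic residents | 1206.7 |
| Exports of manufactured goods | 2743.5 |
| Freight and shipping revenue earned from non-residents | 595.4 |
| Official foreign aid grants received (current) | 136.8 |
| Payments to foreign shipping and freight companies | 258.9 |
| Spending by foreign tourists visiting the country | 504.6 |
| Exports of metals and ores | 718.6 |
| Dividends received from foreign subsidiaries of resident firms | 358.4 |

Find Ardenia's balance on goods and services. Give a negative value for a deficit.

Goods: 718.6 - 2210.2 - 902.4 + 1268.6 + 2743.5 = 1618.1
Services: 595.4 + 262.9 + 504.6 - 258.9 - 372.5 = 731.5
Trade balance = 1618.1 + 731.5 = 2349.6
(Excluded from the trade balance — financial account: foreign purchases of domestic corporate bonds 693.9, foreign purchases of equities on the domestic stock exchange 371.5, domestic pension funds' purchases of foreign equities 504.8, purchases of foreign government bonds by domestic residents 1206.7; secondary income: pension payments received by residents from foreign governments 120.8, official foreign aid grants received (current) 136.8; primary income: interest received on holdings of foreign bonds 132.9, dividends received from foreign subsidiaries of resident firms 358.4; capital account: sale of embassy land to a foreign government 68.7.)

2349.6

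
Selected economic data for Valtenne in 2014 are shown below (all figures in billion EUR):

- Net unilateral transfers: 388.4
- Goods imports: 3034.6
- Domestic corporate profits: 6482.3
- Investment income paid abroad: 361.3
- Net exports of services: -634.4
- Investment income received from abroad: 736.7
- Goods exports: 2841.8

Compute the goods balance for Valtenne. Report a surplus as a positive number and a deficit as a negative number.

-192.8

Goods balance = 2841.8 - 3034.6 = -192.8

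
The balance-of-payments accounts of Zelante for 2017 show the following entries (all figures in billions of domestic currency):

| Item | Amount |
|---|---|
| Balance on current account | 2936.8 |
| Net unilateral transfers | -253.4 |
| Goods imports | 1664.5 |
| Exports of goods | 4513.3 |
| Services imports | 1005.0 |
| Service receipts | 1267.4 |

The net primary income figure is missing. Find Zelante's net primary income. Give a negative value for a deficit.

79.0

Current account = goods balance + services balance + net primary income + net secondary income
Sum of the known components = 2857.8
Net primary income = CA - (known components) = 2936.8 - 2857.8 = 79.0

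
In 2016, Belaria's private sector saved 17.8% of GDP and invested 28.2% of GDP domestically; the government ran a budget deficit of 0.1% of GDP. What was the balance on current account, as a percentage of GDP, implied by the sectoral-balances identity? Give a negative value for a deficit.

-10.5

By the sectoral-balances identity, CA = (S_private - I) + (T - G).
Private balance = 17.8 - 28.2 = -10.4
Government balance (T - G) = -0.1
CA = -10.4 + (-0.1) = -10.5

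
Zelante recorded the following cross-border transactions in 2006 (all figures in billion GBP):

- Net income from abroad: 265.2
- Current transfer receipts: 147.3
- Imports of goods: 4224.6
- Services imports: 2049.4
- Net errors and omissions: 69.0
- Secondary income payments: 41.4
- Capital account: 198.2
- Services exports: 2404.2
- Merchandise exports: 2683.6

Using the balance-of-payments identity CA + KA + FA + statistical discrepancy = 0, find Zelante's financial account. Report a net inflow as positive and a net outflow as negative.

Goods balance = 2683.6 - 4224.6 = -1541.0
Services balance = 2404.2 - 2049.4 = 354.8
Trade balance (goods + services) = -1541.0 + 354.8 = -1186.2
Net primary income = 265.2
Net secondary income = 147.3 - 41.4 = 105.9
Current account = -1186.2 + 265.2 + 105.9 = -815.1
Financial account = -(-815.1 + 198.2 + 69.0) = 547.9

547.9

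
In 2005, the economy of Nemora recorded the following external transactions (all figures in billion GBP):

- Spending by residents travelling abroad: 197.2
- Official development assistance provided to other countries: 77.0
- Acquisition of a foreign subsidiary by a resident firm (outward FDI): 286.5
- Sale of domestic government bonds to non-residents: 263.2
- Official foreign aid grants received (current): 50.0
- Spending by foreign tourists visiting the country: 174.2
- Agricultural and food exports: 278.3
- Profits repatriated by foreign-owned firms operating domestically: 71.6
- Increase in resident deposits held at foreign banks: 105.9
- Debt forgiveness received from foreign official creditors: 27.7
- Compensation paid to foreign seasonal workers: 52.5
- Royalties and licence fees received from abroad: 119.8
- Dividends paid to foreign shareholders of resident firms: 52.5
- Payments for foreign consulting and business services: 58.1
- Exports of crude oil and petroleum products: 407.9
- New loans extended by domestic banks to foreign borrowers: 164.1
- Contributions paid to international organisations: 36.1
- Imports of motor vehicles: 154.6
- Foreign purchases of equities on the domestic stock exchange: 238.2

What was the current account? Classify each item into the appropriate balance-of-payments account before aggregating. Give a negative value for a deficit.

Goods: 407.9 - 154.6 + 278.3 = 531.6
Services: 119.8 - 58.1 - 197.2 + 174.2 = 38.7
Primary income: -52.5 - 52.5 - 71.6 = -176.6
Secondary income: 50.0 - 36.1 - 77.0 = -63.1
Current account = 531.6 + 38.7 + (-176.6) + (-63.1) = 330.6
(Excluded from the current account — financial account: acquisition of a foreign subsidiary by a resident firm (outward FDI) 286.5, sale of domestic government bonds to non-residents 263.2, increase in resident deposits held at foreign banks 105.9, new loans extended by domestic banks to foreign borrowers 164.1, foreign purchases of equities on the domestic stock exchange 238.2; capital account: debt forgiveness received from foreign official creditors 27.7.)

330.6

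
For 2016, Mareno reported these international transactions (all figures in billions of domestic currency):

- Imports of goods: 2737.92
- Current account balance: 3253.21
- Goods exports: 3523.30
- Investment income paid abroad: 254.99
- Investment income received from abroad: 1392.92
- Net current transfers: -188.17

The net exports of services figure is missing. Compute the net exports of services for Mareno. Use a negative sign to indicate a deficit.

1518.07

Current account = goods balance + services balance + net primary income + net secondary income
Sum of the known components = 1735.14
Net exports of services = CA - (known components) = 3253.21 - 1735.14 = 1518.07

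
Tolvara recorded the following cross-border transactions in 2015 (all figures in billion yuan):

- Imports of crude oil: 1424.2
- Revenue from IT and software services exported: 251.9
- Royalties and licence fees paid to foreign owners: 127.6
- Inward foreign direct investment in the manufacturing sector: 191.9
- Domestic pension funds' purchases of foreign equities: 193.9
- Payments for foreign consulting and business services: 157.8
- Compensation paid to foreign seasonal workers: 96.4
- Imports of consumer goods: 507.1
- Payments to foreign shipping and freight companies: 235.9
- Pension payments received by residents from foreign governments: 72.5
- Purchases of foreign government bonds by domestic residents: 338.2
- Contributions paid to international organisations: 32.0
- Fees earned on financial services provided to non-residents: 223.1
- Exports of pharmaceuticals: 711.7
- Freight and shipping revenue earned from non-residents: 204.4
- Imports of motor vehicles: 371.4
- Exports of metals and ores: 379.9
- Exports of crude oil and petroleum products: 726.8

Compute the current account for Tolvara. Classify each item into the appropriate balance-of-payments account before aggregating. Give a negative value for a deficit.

Goods: 379.9 - 371.4 - 507.1 + 711.7 - 1424.2 + 726.8 = -484.3
Services: 204.4 - 235.9 + 251.9 - 127.6 - 157.8 + 223.1 = 158.1
Primary income: -96.4
Secondary income: -32.0 + 72.5 = 40.5
Current account = (-484.3) + 158.1 + (-96.4) + 40.5 = -382.1
(Excluded from the current account — financial account: inward foreign direct investment in the manufacturing sector 191.9, domestic pension funds' purchases of foreign equities 193.9, purchases of foreign government bonds by domestic residents 338.2.)

-382.1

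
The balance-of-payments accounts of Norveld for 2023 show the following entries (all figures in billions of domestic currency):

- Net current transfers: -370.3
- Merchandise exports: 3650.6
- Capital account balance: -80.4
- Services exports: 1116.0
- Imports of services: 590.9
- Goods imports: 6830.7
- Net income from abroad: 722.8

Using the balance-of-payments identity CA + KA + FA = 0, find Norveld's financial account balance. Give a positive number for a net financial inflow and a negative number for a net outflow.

2382.9

Goods balance = 3650.6 - 6830.7 = -3180.1
Services balance = 1116.0 - 590.9 = 525.1
Trade balance (goods + services) = -3180.1 + 525.1 = -2655.0
Net primary income = 722.8
Net secondary income = -370.3
Current account = -2655.0 + 722.8 + (-370.3) = -2302.5
Financial account = -(-2302.5 + (-80.4)) = 2382.9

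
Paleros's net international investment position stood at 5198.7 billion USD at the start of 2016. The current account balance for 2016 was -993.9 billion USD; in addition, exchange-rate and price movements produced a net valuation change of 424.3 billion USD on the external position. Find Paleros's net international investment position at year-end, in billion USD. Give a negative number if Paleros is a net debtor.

4629.1

Change in NIIP = current account + net valuation change = -993.9 + 424.3 = -569.6
End-of-year NIIP = 5198.7 + (-569.6) = 4629.1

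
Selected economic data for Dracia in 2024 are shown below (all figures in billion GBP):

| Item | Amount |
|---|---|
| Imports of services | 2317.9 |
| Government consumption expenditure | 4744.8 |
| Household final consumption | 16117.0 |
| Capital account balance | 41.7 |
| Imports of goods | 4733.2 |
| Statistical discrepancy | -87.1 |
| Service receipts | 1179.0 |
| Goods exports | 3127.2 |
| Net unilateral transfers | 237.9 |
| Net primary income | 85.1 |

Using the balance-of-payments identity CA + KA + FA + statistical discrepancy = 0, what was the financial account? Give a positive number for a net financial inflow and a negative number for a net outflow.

Goods balance = 3127.2 - 4733.2 = -1606.0
Services balance = 1179.0 - 2317.9 = -1138.9
Trade balance (goods + services) = -1606.0 + (-1138.9) = -2744.9
Net primary income = 85.1
Net secondary income = 237.9
Current account = -2744.9 + 85.1 + 237.9 = -2421.9
Financial account = -(-2421.9 + 41.7 + (-87.1)) = 2467.3

2467.3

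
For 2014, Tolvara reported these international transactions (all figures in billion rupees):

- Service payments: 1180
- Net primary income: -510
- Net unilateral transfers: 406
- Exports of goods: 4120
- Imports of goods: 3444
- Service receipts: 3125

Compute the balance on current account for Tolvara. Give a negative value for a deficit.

2517

Goods balance = 4120 - 3444 = 676
Services balance = 3125 - 1180 = 1945
Trade balance (goods + services) = 676 + 1945 = 2621
Net primary income = -510
Net secondary income = 406
Current account = 2621 + (-510) + 406 = 2517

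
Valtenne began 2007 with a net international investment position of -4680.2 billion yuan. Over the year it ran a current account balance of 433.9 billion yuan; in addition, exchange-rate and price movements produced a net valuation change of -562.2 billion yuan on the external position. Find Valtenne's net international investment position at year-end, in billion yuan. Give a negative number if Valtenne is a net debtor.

Change in NIIP = current account + net valuation change = 433.9 + (-562.2) = -128.3
End-of-year NIIP = -4680.2 + (-128.3) = -4808.5

-4808.5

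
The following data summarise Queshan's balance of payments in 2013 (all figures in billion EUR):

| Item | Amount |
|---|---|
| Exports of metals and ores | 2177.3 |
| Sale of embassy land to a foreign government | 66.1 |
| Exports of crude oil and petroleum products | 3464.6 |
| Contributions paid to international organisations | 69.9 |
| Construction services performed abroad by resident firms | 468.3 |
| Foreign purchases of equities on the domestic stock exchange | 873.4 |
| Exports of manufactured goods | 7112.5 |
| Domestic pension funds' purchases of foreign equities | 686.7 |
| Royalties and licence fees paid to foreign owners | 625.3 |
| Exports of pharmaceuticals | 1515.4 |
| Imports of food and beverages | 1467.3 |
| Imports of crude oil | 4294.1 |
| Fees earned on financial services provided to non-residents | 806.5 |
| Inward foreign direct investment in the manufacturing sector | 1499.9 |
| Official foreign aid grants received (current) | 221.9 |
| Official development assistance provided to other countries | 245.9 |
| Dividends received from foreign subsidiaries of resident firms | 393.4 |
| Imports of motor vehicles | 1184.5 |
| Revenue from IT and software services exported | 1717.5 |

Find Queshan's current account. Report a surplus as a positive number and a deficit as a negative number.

9990.4

Goods: -1184.5 + 1515.4 - 1467.3 + 7112.5 + 3464.6 + 2177.3 - 4294.1 = 7323.9
Services: 468.3 + 806.5 - 625.3 + 1717.5 = 2367.0
Primary income: 393.4
Secondary income: 221.9 - 245.9 - 69.9 = -93.9
Current account = 7323.9 + 2367.0 + 393.4 + (-93.9) = 9990.4
(Excluded from the current account — capital account: sale of embassy land to a foreign government 66.1; financial account: foreign purchases of equities on the domestic stock exchange 873.4, domestic pension funds' purchases of foreign equities 686.7, inward foreign direct investment in the manufacturing sector 1499.9.)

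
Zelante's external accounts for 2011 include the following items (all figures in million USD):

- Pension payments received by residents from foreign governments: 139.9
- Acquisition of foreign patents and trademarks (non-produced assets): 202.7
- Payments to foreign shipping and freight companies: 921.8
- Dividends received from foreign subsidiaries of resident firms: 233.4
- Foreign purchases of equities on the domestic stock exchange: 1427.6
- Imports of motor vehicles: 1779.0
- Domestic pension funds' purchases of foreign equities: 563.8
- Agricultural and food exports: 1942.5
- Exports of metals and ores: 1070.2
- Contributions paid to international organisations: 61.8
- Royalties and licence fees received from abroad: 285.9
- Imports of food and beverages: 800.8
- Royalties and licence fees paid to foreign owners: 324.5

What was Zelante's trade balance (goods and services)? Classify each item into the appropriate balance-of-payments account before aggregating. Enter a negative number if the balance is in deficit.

-527.5

Goods: -1779.0 + 1070.2 + 1942.5 - 800.8 = 432.9
Services: 285.9 - 324.5 - 921.8 = -960.4
Trade balance = 432.9 + (-960.4) = -527.5
(Excluded from the trade balance — secondary income: pension payments received by residents from foreign governments 139.9, contributions paid to international organisations 61.8; capital account: acquisition of foreign patents and trademarks (non-produced assets) 202.7; primary income: dividends received from foreign subsidiaries of resident firms 233.4; financial account: foreign purchases of equities on the domestic stock exchange 1427.6, domestic pension funds' purchases of foreign equities 563.8.)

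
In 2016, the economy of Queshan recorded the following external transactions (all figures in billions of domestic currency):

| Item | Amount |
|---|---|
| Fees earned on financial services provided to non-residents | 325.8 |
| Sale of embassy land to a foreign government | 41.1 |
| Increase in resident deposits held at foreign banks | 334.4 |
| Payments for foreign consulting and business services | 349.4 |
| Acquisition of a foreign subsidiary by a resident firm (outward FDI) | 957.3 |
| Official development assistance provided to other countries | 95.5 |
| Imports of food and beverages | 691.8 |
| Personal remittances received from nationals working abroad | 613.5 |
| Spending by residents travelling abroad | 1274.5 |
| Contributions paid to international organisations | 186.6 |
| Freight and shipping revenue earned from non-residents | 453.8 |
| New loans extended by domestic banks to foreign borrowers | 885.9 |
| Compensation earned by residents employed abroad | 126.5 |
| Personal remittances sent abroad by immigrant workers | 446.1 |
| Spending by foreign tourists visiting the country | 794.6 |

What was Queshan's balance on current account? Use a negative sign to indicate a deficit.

Goods: -691.8
Services: 325.8 - 1274.5 - 349.4 + 794.6 + 453.8 = -49.7
Primary income: 126.5
Secondary income: 613.5 - 186.6 - 95.5 - 446.1 = -114.7
Current account = (-691.8) + (-49.7) + 126.5 + (-114.7) = -729.7
(Excluded from the current account — capital account: sale of embassy land to a foreign government 41.1; financial account: increase in resident deposits held at foreign banks 334.4, acquisition of a foreign subsidiary by a resident firm (outward FDI) 957.3, new loans extended by domestic banks to foreign borrowers 885.9.)

-729.7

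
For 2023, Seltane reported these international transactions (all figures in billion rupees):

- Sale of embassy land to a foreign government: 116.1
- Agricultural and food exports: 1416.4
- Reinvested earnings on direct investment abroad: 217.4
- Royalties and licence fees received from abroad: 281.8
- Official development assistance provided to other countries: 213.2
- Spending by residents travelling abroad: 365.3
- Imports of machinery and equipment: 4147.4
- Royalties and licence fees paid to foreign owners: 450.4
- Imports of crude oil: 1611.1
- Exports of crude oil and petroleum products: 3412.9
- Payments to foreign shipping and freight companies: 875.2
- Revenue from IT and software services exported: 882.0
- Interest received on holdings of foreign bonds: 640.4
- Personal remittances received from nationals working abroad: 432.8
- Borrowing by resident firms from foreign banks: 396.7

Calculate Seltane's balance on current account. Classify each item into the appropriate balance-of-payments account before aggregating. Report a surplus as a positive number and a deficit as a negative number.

Goods: 3412.9 - 1611.1 - 4147.4 + 1416.4 = -929.2
Services: -450.4 + 882.0 - 875.2 + 281.8 - 365.3 = -527.1
Primary income: 640.4 + 217.4 = 857.8
Secondary income: 432.8 - 213.2 = 219.6
Current account = (-929.2) + (-527.1) + 857.8 + 219.6 = -378.9
(Excluded from the current account — capital account: sale of embassy land to a foreign government 116.1; financial account: borrowing by resident firms from foreign banks 396.7.)

-378.9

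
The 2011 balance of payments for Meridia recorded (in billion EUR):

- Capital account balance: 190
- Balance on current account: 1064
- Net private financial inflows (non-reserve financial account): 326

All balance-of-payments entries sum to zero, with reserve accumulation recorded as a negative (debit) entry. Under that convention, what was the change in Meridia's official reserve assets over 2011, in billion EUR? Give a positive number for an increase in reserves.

Official reserve transactions balance = -(1064 + 190 + 326) = -1580
An accumulation of reserves is recorded as a debit (negative entry), so the change in the stock of reserves is the negative of that balance.
Change in official reserves = -(-1580) = 1580

1580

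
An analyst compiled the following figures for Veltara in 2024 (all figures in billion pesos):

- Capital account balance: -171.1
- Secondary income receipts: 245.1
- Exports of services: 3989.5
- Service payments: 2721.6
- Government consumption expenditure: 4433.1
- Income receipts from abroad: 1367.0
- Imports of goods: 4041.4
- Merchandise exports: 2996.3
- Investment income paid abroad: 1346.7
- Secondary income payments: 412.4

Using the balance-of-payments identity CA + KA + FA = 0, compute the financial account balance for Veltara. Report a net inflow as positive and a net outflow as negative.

Goods balance = 2996.3 - 4041.4 = -1045.1
Services balance = 3989.5 - 2721.6 = 1267.9
Trade balance (goods + services) = -1045.1 + 1267.9 = 222.8
Net primary income = 1367.0 - 1346.7 = 20.3
Net secondary income = 245.1 - 412.4 = -167.3
Current account = 222.8 + 20.3 + (-167.3) = 75.8
Financial account = -(75.8 + (-171.1)) = 95.3

95.3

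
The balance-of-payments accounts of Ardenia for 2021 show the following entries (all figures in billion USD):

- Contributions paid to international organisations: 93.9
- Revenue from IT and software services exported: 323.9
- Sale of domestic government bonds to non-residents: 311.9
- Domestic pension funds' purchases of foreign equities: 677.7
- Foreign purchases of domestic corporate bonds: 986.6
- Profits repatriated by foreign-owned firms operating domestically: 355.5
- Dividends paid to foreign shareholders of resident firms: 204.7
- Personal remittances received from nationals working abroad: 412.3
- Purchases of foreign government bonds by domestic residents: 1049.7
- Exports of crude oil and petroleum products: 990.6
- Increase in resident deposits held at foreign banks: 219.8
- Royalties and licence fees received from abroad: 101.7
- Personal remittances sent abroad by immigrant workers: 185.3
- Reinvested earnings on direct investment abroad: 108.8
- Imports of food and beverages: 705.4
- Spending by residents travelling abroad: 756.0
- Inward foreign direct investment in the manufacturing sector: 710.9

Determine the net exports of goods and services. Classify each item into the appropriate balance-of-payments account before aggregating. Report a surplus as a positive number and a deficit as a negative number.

Goods: 990.6 - 705.4 = 285.2
Services: 323.9 - 756.0 + 101.7 = -330.4
Trade balance = 285.2 + (-330.4) = -45.2
(Excluded from the trade balance — secondary income: contributions paid to international organisations 93.9, personal remittances received from nationals working abroad 412.3, personal remittances sent abroad by immigrant workers 185.3; financial account: sale of domestic government bonds to non-residents 311.9, domestic pension funds' purchases of foreign equities 677.7, foreign purchases of domestic corporate bonds 986.6, purchases of foreign government bonds by domestic residents 1049.7, increase in resident deposits held at foreign banks 219.8, inward foreign direct investment in the manufacturing sector 710.9; primary income: profits repatriated by foreign-owned firms operating domestically 355.5, dividends paid to foreign shareholders of resident firms 204.7, reinvested earnings on direct investment abroad 108.8.)

-45.2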